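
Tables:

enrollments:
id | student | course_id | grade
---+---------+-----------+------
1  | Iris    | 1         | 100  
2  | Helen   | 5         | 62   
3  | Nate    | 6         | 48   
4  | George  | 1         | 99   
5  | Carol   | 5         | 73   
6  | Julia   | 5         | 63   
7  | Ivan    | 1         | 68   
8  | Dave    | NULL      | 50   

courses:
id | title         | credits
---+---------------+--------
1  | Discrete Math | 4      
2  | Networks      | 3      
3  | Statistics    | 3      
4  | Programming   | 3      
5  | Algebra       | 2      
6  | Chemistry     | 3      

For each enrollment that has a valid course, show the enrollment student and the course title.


INNER JOIN keeps only enrollments rows whose course_id matches an id in courses. Walk through each enrollment:
  - enrollment 1 (Iris): course_id=1 -> matches Discrete Math
  - enrollment 2 (Helen): course_id=5 -> matches Algebra
  - enrollment 3 (Nate): course_id=6 -> matches Chemistry
  - enrollment 4 (George): course_id=1 -> matches Discrete Math
  - enrollment 5 (Carol): course_id=5 -> matches Algebra
  - enrollment 6 (Julia): course_id=5 -> matches Algebra
  - enrollment 7 (Ivan): course_id=1 -> matches Discrete Math
  - enrollment 8 (Dave): course_id=NULL, no match -> dropped
So 1 of 8 rows is dropped.

SQL:
SELECT a.student, b.title AS course
FROM enrollments a
INNER JOIN courses b ON a.course_id = b.id

Result:
student | course       
--------+--------------
Iris    | Discrete Math
Helen   | Algebra      
Nate    | Chemistry    
George  | Discrete Math
Carol   | Algebra      
Julia   | Algebra      
Ivan    | Discrete Math


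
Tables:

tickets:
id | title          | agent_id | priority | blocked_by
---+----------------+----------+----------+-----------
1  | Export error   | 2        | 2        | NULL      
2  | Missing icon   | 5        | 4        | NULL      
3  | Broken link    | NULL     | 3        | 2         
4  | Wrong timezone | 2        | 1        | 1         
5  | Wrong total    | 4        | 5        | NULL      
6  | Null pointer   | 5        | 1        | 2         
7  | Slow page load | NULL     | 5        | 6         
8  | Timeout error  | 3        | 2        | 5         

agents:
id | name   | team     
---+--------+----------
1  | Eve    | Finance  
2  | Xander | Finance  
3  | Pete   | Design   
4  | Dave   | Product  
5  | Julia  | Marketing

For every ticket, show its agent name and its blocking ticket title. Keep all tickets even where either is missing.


Two LEFT JOINs from the same base table tickets: one to agents via agent_id, one to tickets itself via blocked_by. Both are LEFT so every ticket is preserved.
Match against agents:
  - ticket 1 (Export error): agent_id=2 -> matches Xander
  - ticket 2 (Missing icon): agent_id=5 -> matches Julia
  - ticket 3 (Broken link): agent_id=NULL, no match -> kept with NULL
  - ticket 4 (Wrong timezone): agent_id=2 -> matches Xander
  - ticket 5 (Wrong total): agent_id=4 -> matches Dave
  - ticket 6 (Null pointer): agent_id=5 -> matches Julia
  - ticket 7 (Slow page load): agent_id=NULL, no match -> kept with NULL
  - ticket 8 (Timeout error): agent_id=3 -> matches Pete
Match against tickets (self):
  - ticket 1 (Export error): blocked_by=NULL -> NULL
  - ticket 2 (Missing icon): blocked_by=NULL -> NULL
  - ticket 3 (Broken link): blocked_by=2 -> Missing icon
  - ticket 4 (Wrong timezone): blocked_by=1 -> Export error
  - ticket 5 (Wrong total): blocked_by=NULL -> NULL
  - ticket 6 (Null pointer): blocked_by=2 -> Missing icon
  - ticket 7 (Slow page load): blocked_by=6 -> Null pointer
  - ticket 8 (Timeout error): blocked_by=5 -> Wrong total

SQL:
SELECT a.title, b.name AS agent, c.title AS blocked_by
FROM tickets a
LEFT JOIN agents b ON a.agent_id = b.id
LEFT JOIN tickets c ON a.blocked_by = c.id

Result:
title          | agent  | blocked_by  
---------------+--------+-------------
Export error   | Xander | NULL        
Missing icon   | Julia  | NULL        
Broken link    | NULL   | Missing icon
Wrong timezone | Xander | Export error
Wrong total    | Dave   | NULL        
Null pointer   | Julia  | Missing icon
Slow page load | NULL   | Null pointer
Timeout error  | Pete   | Wrong total 


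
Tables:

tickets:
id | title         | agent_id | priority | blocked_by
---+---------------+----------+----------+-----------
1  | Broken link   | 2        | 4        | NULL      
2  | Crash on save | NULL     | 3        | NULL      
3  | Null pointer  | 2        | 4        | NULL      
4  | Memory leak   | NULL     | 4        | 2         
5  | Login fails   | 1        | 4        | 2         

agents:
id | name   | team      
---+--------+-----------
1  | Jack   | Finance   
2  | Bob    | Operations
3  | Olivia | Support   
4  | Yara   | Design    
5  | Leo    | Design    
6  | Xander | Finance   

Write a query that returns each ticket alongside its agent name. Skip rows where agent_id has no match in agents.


INNER JOIN keeps only tickets rows whose agent_id matches an id in agents. Walk through each ticket:
  - ticket 1 (Broken link): agent_id=2 -> matches Bob
  - ticket 2 (Crash on save): agent_id=NULL, no match -> dropped
  - ticket 3 (Null pointer): agent_id=2 -> matches Bob
  - ticket 4 (Memory leak): agent_id=NULL, no match -> dropped
  - ticket 5 (Login fails): agent_id=1 -> matches Jack
So 2 of 5 rows are dropped.

SQL:
SELECT a.title, b.name AS agent
FROM tickets a
INNER JOIN agents b ON a.agent_id = b.id

Result:
title        | agent
-------------+------
Broken link  | Bob  
Null pointer | Bob  
Login fails  | Jack 


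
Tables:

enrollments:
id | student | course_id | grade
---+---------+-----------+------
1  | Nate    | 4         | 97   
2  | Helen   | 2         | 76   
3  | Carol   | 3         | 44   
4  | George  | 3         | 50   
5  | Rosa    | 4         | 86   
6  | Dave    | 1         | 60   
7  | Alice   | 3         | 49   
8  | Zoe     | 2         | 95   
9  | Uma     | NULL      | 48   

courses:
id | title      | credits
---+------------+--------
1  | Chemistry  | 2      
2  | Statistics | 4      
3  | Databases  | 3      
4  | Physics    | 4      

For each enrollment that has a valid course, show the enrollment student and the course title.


INNER JOIN keeps only enrollments rows whose course_id matches an id in courses. Walk through each enrollment:
  - enrollment 1 (Nate): course_id=4 -> matches Physics
  - enrollment 2 (Helen): course_id=2 -> matches Statistics
  - enrollment 3 (Carol): course_id=3 -> matches Databases
  - enrollment 4 (George): course_id=3 -> matches Databases
  - enrollment 5 (Rosa): course_id=4 -> matches Physics
  - enrollment 6 (Dave): course_id=1 -> matches Chemistry
  - enrollment 7 (Alice): course_id=3 -> matches Databases
  - enrollment 8 (Zoe): course_id=2 -> matches Statistics
  - enrollment 9 (Uma): course_id=NULL, no match -> dropped
So 1 of 9 rows is dropped.

SQL:
SELECT a.student, b.title AS course
FROM enrollments a
INNER JOIN courses b ON a.course_id = b.id

Result:
student | course    
--------+-----------
Nate    | Physics   
Helen   | Statistics
Carol   | Databases 
George  | Databases 
Rosa    | Physics   
Dave    | Chemistry 
Alice   | Databases 
Zoe     | Statistics


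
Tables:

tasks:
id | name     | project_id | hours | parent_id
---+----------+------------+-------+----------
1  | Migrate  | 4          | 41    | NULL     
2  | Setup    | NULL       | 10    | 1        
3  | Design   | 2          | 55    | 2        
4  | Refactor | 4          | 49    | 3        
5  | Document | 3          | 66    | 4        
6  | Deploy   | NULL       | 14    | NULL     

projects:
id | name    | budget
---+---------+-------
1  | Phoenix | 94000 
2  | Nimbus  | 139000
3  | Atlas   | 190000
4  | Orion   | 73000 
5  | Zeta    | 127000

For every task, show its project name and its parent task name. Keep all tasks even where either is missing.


Two LEFT JOINs from the same base table tasks: one to projects via project_id, one to tasks itself via parent_id. Both are LEFT so every task is preserved.
Match against projects:
  - task 1 (Migrate): project_id=4 -> matches Orion
  - task 2 (Setup): project_id=NULL, no match -> kept with NULL
  - task 3 (Design): project_id=2 -> matches Nimbus
  - task 4 (Refactor): project_id=4 -> matches Orion
  - task 5 (Document): project_id=3 -> matches Atlas
  - task 6 (Deploy): project_id=NULL, no match -> kept with NULL
Match against tasks (self):
  - task 1 (Migrate): parent_id=NULL -> NULL
  - task 2 (Setup): parent_id=1 -> Migrate
  - task 3 (Design): parent_id=2 -> Setup
  - task 4 (Refactor): parent_id=3 -> Design
  - task 5 (Document): parent_id=4 -> Refactor
  - task 6 (Deploy): parent_id=NULL -> NULL

SQL:
SELECT a.name, b.name AS project, c.name AS parent
FROM tasks a
LEFT JOIN projects b ON a.project_id = b.id
LEFT JOIN tasks c ON a.parent_id = c.id

Result:
name     | project | parent  
---------+---------+---------
Migrate  | Orion   | NULL    
Setup    | NULL    | Migrate 
Design   | Nimbus  | Setup   
Refactor | Orion   | Design  
Document | Atlas   | Refactor
Deploy   | NULL    | NULL    


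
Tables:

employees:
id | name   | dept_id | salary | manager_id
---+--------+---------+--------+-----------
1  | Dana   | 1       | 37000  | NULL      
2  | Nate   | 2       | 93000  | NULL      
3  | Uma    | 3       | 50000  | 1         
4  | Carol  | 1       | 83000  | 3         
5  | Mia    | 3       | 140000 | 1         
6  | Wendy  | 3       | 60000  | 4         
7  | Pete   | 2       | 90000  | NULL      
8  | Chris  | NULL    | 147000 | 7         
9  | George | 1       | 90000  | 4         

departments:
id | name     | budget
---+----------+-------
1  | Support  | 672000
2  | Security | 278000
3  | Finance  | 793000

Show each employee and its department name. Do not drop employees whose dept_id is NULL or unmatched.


LEFT JOIN keeps every row from employees (the left table); where dept_id has no match in departments, the department columns become NULL. Walk through each employee:
  - employee 1 (Dana): dept_id=1 -> matches Support
  - employee 2 (Nate): dept_id=2 -> matches Security
  - employee 3 (Uma): dept_id=3 -> matches Finance
  - employee 4 (Carol): dept_id=1 -> matches Support
  - employee 5 (Mia): dept_id=3 -> matches Finance
  - employee 6 (Wendy): dept_id=3 -> matches Finance
  - employee 7 (Pete): dept_id=2 -> matches Security
  - employee 8 (Chris): dept_id=NULL, no match -> kept with NULL
  - employee 9 (George): dept_id=1 -> matches Support
All 9 rows appear; 1 has NULL department.

SQL:
SELECT a.name, b.name AS department
FROM employees a
LEFT JOIN departments b ON a.dept_id = b.id

Result:
name   | department
-------+-----------
Dana   | Support   
Nate   | Security  
Uma    | Finance   
Carol  | Support   
Mia    | Finance   
Wendy  | Finance   
Pete   | Security  
Chris  | NULL      
George | Support   


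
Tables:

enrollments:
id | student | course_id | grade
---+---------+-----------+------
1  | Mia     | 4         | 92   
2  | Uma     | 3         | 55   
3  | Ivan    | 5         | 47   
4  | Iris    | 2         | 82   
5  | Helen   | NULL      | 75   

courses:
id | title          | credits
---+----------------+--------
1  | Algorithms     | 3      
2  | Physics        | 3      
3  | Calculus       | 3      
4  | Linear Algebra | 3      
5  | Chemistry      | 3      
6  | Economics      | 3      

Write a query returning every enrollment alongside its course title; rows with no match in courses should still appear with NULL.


LEFT JOIN keeps every row from enrollments (the left table); where course_id has no match in courses, the course columns become NULL. Walk through each enrollment:
  - enrollment 1 (Mia): course_id=4 -> matches Linear Algebra
  - enrollment 2 (Uma): course_id=3 -> matches Calculus
  - enrollment 3 (Ivan): course_id=5 -> matches Chemistry
  - enrollment 4 (Iris): course_id=2 -> matches Physics
  - enrollment 5 (Helen): course_id=NULL, no match -> kept with NULL
All 5 rows appear; 1 has NULL course.

SQL:
SELECT a.student, b.title AS course
FROM enrollments a
LEFT JOIN courses b ON a.course_id = b.id

Result:
student | course        
--------+---------------
Mia     | Linear Algebra
Uma     | Calculus      
Ivan    | Chemistry     
Iris    | Physics       
Helen   | NULL          


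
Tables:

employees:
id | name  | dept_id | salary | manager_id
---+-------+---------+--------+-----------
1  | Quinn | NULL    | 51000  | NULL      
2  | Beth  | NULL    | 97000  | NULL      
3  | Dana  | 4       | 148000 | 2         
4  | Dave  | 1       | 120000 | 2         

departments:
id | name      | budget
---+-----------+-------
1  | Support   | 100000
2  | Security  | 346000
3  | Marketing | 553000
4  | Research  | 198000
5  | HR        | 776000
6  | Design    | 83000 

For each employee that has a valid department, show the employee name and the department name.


INNER JOIN keeps only employees rows whose dept_id matches an id in departments. Walk through each employee:
  - employee 1 (Quinn): dept_id=NULL, no match -> dropped
  - employee 2 (Beth): dept_id=NULL, no match -> dropped
  - employee 3 (Dana): dept_id=4 -> matches Research
  - employee 4 (Dave): dept_id=1 -> matches Support
So 2 of 4 rows are dropped.

SQL:
SELECT a.name, b.name AS department
FROM employees a
INNER JOIN departments b ON a.dept_id = b.id

Result:
name | department
-----+-----------
Dana | Research  
Dave | Support   


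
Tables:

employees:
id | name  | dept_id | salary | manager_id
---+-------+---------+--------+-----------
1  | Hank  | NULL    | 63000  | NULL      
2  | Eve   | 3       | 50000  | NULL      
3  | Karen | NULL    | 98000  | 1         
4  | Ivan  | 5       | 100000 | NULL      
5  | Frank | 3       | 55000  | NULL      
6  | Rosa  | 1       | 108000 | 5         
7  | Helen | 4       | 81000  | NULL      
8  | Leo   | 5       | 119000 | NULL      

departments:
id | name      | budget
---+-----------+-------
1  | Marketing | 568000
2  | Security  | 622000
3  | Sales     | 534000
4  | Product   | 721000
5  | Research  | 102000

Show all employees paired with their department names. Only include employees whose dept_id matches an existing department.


INNER JOIN keeps only employees rows whose dept_id matches an id in departments. Walk through each employee:
  - employee 1 (Hank): dept_id=NULL, no match -> dropped
  - employee 2 (Eve): dept_id=3 -> matches Sales
  - employee 3 (Karen): dept_id=NULL, no match -> dropped
  - employee 4 (Ivan): dept_id=5 -> matches Research
  - employee 5 (Frank): dept_id=3 -> matches Sales
  - employee 6 (Rosa): dept_id=1 -> matches Marketing
  - employee 7 (Helen): dept_id=4 -> matches Product
  - employee 8 (Leo): dept_id=5 -> matches Research
So 2 of 8 rows are dropped.

SQL:
SELECT a.name, b.name AS department
FROM employees a
INNER JOIN departments b ON a.dept_id = b.id

Result:
name  | department
------+-----------
Eve   | Sales     
Ivan  | Research  
Frank | Sales     
Rosa  | Marketing 
Helen | Product   
Leo   | Research  


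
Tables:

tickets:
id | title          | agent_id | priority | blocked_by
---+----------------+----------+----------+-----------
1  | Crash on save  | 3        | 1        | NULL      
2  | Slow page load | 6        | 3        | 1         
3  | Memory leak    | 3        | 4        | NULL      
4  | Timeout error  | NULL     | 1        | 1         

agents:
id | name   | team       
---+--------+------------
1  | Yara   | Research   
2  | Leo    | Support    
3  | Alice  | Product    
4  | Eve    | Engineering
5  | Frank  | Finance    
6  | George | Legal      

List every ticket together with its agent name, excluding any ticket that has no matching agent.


INNER JOIN keeps only tickets rows whose agent_id matches an id in agents. Walk through each ticket:
  - ticket 1 (Crash on save): agent_id=3 -> matches Alice
  - ticket 2 (Slow page load): agent_id=6 -> matches George
  - ticket 3 (Memory leak): agent_id=3 -> matches Alice
  - ticket 4 (Timeout error): agent_id=NULL, no match -> dropped
So 1 of 4 rows is dropped.

SQL:
SELECT a.title, b.name AS agent
FROM tickets a
INNER JOIN agents b ON a.agent_id = b.id

Result:
title          | agent 
---------------+-------
Crash on save  | Alice 
Slow page load | George
Memory leak    | Alice 


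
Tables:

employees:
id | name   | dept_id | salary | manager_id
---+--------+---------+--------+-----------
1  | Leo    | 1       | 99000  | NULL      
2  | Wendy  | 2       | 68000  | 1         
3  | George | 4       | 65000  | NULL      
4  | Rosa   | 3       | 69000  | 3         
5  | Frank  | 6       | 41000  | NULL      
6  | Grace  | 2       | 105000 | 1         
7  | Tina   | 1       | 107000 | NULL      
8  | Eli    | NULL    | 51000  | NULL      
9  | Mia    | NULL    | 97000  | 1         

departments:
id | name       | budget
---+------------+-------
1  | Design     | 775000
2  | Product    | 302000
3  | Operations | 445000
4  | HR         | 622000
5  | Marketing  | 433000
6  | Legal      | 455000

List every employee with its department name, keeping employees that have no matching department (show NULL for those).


LEFT JOIN keeps every row from employees (the left table); where dept_id has no match in departments, the department columns become NULL. Walk through each employee:
  - employee 1 (Leo): dept_id=1 -> matches Design
  - employee 2 (Wendy): dept_id=2 -> matches Product
  - employee 3 (George): dept_id=4 -> matches HR
  - employee 4 (Rosa): dept_id=3 -> matches Operations
  - employee 5 (Frank): dept_id=6 -> matches Legal
  - employee 6 (Grace): dept_id=2 -> matches Product
  - employee 7 (Tina): dept_id=1 -> matches Design
  - employee 8 (Eli): dept_id=NULL, no match -> kept with NULL
  - employee 9 (Mia): dept_id=NULL, no match -> kept with NULL
All 9 rows appear; 2 have NULL department.

SQL:
SELECT a.name, b.name AS department
FROM employees a
LEFT JOIN departments b ON a.dept_id = b.id

Result:
name   | department
-------+-----------
Leo    | Design    
Wendy  | Product   
George | HR        
Rosa   | Operations
Frank  | Legal     
Grace  | Product   
Tina   | Design    
Eli    | NULL      
Mia    | NULL      


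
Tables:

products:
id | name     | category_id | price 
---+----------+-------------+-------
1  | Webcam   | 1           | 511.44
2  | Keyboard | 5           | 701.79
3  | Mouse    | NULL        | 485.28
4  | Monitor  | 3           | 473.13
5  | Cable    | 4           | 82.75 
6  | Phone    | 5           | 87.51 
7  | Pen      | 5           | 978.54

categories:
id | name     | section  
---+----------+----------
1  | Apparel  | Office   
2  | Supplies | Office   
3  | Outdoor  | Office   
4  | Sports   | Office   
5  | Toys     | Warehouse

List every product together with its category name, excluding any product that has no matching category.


INNER JOIN keeps only products rows whose category_id matches an id in categories. Walk through each product:
  - product 1 (Webcam): category_id=1 -> matches Apparel
  - product 2 (Keyboard): category_id=5 -> matches Toys
  - product 3 (Mouse): category_id=NULL, no match -> dropped
  - product 4 (Monitor): category_id=3 -> matches Outdoor
  - product 5 (Cable): category_id=4 -> matches Sports
  - product 6 (Phone): category_id=5 -> matches Toys
  - product 7 (Pen): category_id=5 -> matches Toys
So 1 of 7 rows is dropped.

SQL:
SELECT a.name, b.name AS category
FROM products a
INNER JOIN categories b ON a.category_id = b.id

Result:
name     | category
---------+---------
Webcam   | Apparel 
Keyboard | Toys    
Monitor  | Outdoor 
Cable    | Sports  
Phone    | Toys    
Pen      | Toys    


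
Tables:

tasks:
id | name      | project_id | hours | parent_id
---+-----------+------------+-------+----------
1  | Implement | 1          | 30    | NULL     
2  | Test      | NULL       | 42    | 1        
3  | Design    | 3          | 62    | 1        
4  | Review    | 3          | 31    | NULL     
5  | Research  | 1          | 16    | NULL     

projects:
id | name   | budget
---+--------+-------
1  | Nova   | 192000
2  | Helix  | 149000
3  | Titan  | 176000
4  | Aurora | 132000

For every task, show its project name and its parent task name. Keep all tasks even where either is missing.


Two LEFT JOINs from the same base table tasks: one to projects via project_id, one to tasks itself via parent_id. Both are LEFT so every task is preserved.
Match against projects:
  - task 1 (Implement): project_id=1 -> matches Nova
  - task 2 (Test): project_id=NULL, no match -> kept with NULL
  - task 3 (Design): project_id=3 -> matches Titan
  - task 4 (Review): project_id=3 -> matches Titan
  - task 5 (Research): project_id=1 -> matches Nova
Match against tasks (self):
  - task 1 (Implement): parent_id=NULL -> NULL
  - task 2 (Test): parent_id=1 -> Implement
  - task 3 (Design): parent_id=1 -> Implement
  - task 4 (Review): parent_id=NULL -> NULL
  - task 5 (Research): parent_id=NULL -> NULL

SQL:
SELECT a.name, b.name AS project, c.name AS parent
FROM tasks a
LEFT JOIN projects b ON a.project_id = b.id
LEFT JOIN tasks c ON a.parent_id = c.id

Result:
name      | project | parent   
----------+---------+----------
Implement | Nova    | NULL     
Test      | NULL    | Implement
Design    | Titan   | Implement
Review    | Titan   | NULL     
Research  | Nova    | NULL     


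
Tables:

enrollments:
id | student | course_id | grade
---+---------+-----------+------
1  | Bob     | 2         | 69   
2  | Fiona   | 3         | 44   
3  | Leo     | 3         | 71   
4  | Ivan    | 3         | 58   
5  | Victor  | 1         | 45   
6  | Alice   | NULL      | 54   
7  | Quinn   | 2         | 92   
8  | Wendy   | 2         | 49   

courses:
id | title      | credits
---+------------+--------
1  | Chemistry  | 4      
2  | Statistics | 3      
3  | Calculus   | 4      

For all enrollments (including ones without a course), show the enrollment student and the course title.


LEFT JOIN keeps every row from enrollments (the left table); where course_id has no match in courses, the course columns become NULL. Walk through each enrollment:
  - enrollment 1 (Bob): course_id=2 -> matches Statistics
  - enrollment 2 (Fiona): course_id=3 -> matches Calculus
  - enrollment 3 (Leo): course_id=3 -> matches Calculus
  - enrollment 4 (Ivan): course_id=3 -> matches Calculus
  - enrollment 5 (Victor): course_id=1 -> matches Chemistry
  - enrollment 6 (Alice): course_id=NULL, no match -> kept with NULL
  - enrollment 7 (Quinn): course_id=2 -> matches Statistics
  - enrollment 8 (Wendy): course_id=2 -> matches Statistics
All 8 rows appear; 1 has NULL course.

SQL:
SELECT a.student, b.title AS course
FROM enrollments a
LEFT JOIN courses b ON a.course_id = b.id

Result:
student | course    
--------+-----------
Bob     | Statistics
Fiona   | Calculus  
Leo     | Calculus  
Ivan    | Calculus  
Victor  | Chemistry 
Alice   | NULL      
Quinn   | Statistics
Wendy   | Statistics


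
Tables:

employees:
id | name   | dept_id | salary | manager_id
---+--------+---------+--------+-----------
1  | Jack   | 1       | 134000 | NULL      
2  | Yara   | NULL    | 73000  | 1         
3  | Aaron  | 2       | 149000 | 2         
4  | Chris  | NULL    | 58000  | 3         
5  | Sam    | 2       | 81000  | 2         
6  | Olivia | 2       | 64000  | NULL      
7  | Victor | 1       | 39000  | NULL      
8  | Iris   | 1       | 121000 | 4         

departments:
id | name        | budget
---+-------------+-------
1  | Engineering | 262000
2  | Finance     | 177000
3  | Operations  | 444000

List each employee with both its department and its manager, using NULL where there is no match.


Two LEFT JOINs from the same base table employees: one to departments via dept_id, one to employees itself via manager_id. Both are LEFT so every employee is preserved.
Match against departments:
  - employee 1 (Jack): dept_id=1 -> matches Engineering
  - employee 2 (Yara): dept_id=NULL, no match -> kept with NULL
  - employee 3 (Aaron): dept_id=2 -> matches Finance
  - employee 4 (Chris): dept_id=NULL, no match -> kept with NULL
  - employee 5 (Sam): dept_id=2 -> matches Finance
  - employee 6 (Olivia): dept_id=2 -> matches Finance
  - employee 7 (Victor): dept_id=1 -> matches Engineering
  - employee 8 (Iris): dept_id=1 -> matches Engineering
Match against employees (self):
  - employee 1 (Jack): manager_id=NULL -> NULL
  - employee 2 (Yara): manager_id=1 -> Jack
  - employee 3 (Aaron): manager_id=2 -> Yara
  - employee 4 (Chris): manager_id=3 -> Aaron
  - employee 5 (Sam): manager_id=2 -> Yara
  - employee 6 (Olivia): manager_id=NULL -> NULL
  - employee 7 (Victor): manager_id=NULL -> NULL
  - employee 8 (Iris): manager_id=4 -> Chris

SQL:
SELECT a.name, b.name AS department, c.name AS manager
FROM employees a
LEFT JOIN departments b ON a.dept_id = b.id
LEFT JOIN employees c ON a.manager_id = c.id

Result:
name   | department  | manager
-------+-------------+--------
Jack   | Engineering | NULL   
Yara   | NULL        | Jack   
Aaron  | Finance     | Yara   
Chris  | NULL        | Aaron  
Sam    | Finance     | Yara   
Olivia | Finance     | NULL   
Victor | Engineering | NULL   
Iris   | Engineering | Chris  


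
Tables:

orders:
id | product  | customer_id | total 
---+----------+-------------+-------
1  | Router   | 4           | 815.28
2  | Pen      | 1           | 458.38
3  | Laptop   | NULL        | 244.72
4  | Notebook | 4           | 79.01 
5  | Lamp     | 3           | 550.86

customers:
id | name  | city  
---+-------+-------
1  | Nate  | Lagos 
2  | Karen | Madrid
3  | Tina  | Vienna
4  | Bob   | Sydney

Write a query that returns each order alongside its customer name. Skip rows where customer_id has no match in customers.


INNER JOIN keeps only orders rows whose customer_id matches an id in customers. Walk through each order:
  - order 1 (Router): customer_id=4 -> matches Bob
  - order 2 (Pen): customer_id=1 -> matches Nate
  - order 3 (Laptop): customer_id=NULL, no match -> dropped
  - order 4 (Notebook): customer_id=4 -> matches Bob
  - order 5 (Lamp): customer_id=3 -> matches Tina
So 1 of 5 rows is dropped.

SQL:
SELECT a.product, b.name AS customer
FROM orders a
INNER JOIN customers b ON a.customer_id = b.id

Result:
product  | customer
---------+---------
Router   | Bob     
Pen      | Nate    
Notebook | Bob     
Lamp     | Tina    


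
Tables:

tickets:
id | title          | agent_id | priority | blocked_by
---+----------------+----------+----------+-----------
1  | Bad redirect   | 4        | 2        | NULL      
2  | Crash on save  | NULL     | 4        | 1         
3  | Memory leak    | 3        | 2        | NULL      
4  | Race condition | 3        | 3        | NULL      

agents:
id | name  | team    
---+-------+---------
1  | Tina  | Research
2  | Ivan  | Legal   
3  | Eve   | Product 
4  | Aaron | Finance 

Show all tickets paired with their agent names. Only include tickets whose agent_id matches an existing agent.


INNER JOIN keeps only tickets rows whose agent_id matches an id in agents. Walk through each ticket:
  - ticket 1 (Bad redirect): agent_id=4 -> matches Aaron
  - ticket 2 (Crash on save): agent_id=NULL, no match -> dropped
  - ticket 3 (Memory leak): agent_id=3 -> matches Eve
  - ticket 4 (Race condition): agent_id=3 -> matches Eve
So 1 of 4 rows is dropped.

SQL:
SELECT a.title, b.name AS agent
FROM tickets a
INNER JOIN agents b ON a.agent_id = b.id

Result:
title          | agent
---------------+------
Bad redirect   | Aaron
Memory leak    | Eve  
Race condition | Eve  


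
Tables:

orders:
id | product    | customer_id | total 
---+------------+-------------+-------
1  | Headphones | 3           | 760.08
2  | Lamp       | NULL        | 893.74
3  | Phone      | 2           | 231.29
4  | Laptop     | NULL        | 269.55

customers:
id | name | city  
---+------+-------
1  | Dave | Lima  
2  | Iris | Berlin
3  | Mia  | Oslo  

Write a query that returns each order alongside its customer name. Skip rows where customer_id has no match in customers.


INNER JOIN keeps only orders rows whose customer_id matches an id in customers. Walk through each order:
  - order 1 (Headphones): customer_id=3 -> matches Mia
  - order 2 (Lamp): customer_id=NULL, no match -> dropped
  - order 3 (Phone): customer_id=2 -> matches Iris
  - order 4 (Laptop): customer_id=NULL, no match -> dropped
So 2 of 4 rows are dropped.

SQL:
SELECT a.product, b.name AS customer
FROM orders a
INNER JOIN customers b ON a.customer_id = b.id

Result:
product    | customer
-----------+---------
Headphones | Mia     
Phone      | Iris    


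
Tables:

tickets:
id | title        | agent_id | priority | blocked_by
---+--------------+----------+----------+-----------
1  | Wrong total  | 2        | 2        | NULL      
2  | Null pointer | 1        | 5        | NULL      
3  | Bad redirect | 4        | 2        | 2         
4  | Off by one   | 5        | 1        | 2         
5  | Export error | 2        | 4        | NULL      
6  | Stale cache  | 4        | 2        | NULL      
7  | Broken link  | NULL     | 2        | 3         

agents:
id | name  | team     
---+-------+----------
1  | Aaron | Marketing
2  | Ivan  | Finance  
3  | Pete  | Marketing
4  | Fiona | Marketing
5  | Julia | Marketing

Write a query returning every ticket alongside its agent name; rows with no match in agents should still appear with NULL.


LEFT JOIN keeps every row from tickets (the left table); where agent_id has no match in agents, the agent columns become NULL. Walk through each ticket:
  - ticket 1 (Wrong total): agent_id=2 -> matches Ivan
  - ticket 2 (Null pointer): agent_id=1 -> matches Aaron
  - ticket 3 (Bad redirect): agent_id=4 -> matches Fiona
  - ticket 4 (Off by one): agent_id=5 -> matches Julia
  - ticket 5 (Export error): agent_id=2 -> matches Ivan
  - ticket 6 (Stale cache): agent_id=4 -> matches Fiona
  - ticket 7 (Broken link): agent_id=NULL, no match -> kept with NULL
All 7 rows appear; 1 has NULL agent.

SQL:
SELECT a.title, b.name AS agent
FROM tickets a
LEFT JOIN agents b ON a.agent_id = b.id

Result:
title        | agent
-------------+------
Wrong total  | Ivan 
Null pointer | Aaron
Bad redirect | Fiona
Off by one   | Julia
Export error | Ivan 
Stale cache  | Fiona
Broken link  | NULL 


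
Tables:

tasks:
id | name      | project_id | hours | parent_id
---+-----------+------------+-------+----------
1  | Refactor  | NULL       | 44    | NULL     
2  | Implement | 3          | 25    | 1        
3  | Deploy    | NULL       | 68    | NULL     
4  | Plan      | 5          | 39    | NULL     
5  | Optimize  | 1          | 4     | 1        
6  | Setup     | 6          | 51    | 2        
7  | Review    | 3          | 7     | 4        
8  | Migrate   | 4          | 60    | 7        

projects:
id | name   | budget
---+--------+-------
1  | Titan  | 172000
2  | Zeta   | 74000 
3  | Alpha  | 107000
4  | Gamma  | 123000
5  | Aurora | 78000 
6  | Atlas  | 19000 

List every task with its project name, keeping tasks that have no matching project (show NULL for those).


LEFT JOIN keeps every row from tasks (the left table); where project_id has no match in projects, the project columns become NULL. Walk through each task:
  - task 1 (Refactor): project_id=NULL, no match -> kept with NULL
  - task 2 (Implement): project_id=3 -> matches Alpha
  - task 3 (Deploy): project_id=NULL, no match -> kept with NULL
  - task 4 (Plan): project_id=5 -> matches Aurora
  - task 5 (Optimize): project_id=1 -> matches Titan
  - task 6 (Setup): project_id=6 -> matches Atlas
  - task 7 (Review): project_id=3 -> matches Alpha
  - task 8 (Migrate): project_id=4 -> matches Gamma
All 8 rows appear; 2 have NULL project.

SQL:
SELECT a.name, b.name AS project
FROM tasks a
LEFT JOIN projects b ON a.project_id = b.id

Result:
name      | project
----------+--------
Refactor  | NULL   
Implement | Alpha  
Deploy    | NULL   
Plan      | Aurora 
Optimize  | Titan  
Setup     | Atlas  
Review    | Alpha  
Migrate   | Gamma  


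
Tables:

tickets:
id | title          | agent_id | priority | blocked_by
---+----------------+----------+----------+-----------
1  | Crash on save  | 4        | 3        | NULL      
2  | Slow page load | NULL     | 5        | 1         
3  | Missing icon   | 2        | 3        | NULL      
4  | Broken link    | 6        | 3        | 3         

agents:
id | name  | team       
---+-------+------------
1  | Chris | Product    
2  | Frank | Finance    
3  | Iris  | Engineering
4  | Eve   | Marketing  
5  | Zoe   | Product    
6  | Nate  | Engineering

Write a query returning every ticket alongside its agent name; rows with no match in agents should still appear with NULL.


LEFT JOIN keeps every row from tickets (the left table); where agent_id has no match in agents, the agent columns become NULL. Walk through each ticket:
  - ticket 1 (Crash on save): agent_id=4 -> matches Eve
  - ticket 2 (Slow page load): agent_id=NULL, no match -> kept with NULL
  - ticket 3 (Missing icon): agent_id=2 -> matches Frank
  - ticket 4 (Broken link): agent_id=6 -> matches Nate
All 4 rows appear; 1 has NULL agent.

SQL:
SELECT a.title, b.name AS agent
FROM tickets a
LEFT JOIN agents b ON a.agent_id = b.id

Result:
title          | agent
---------------+------
Crash on save  | Eve  
Slow page load | NULL 
Missing icon   | Frank
Broken link    | Nate 


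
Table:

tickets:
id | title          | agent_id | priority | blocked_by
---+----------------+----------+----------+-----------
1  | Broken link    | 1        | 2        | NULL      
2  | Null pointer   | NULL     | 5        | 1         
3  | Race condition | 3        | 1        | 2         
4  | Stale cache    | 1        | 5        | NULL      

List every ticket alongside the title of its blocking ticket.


This is a self-join: tickets is joined to a second copy of itself, matching each row's blocked_by to another row's id. Use LEFT JOIN so rows with blocked_by=NULL are kept.
  - ticket 1 (Broken link): blocked_by=NULL -> NULL
  - ticket 2 (Null pointer): blocked_by=1 -> Broken link
  - ticket 3 (Race condition): blocked_by=2 -> Null pointer
  - ticket 4 (Stale cache): blocked_by=NULL -> NULL

SQL:
SELECT a.title AS item, b.title AS blocked_by
FROM tickets a
LEFT JOIN tickets b ON a.blocked_by = b.id

Result:
item           | blocked_by  
---------------+-------------
Broken link    | NULL        
Null pointer   | Broken link 
Race condition | Null pointer
Stale cache    | NULL        


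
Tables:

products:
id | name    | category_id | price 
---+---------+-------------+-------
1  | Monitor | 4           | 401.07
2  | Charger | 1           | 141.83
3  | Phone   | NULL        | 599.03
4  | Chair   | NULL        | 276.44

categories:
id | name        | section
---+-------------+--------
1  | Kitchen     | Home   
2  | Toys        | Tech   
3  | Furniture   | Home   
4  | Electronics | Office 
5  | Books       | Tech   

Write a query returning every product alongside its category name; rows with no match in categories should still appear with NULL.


LEFT JOIN keeps every row from products (the left table); where category_id has no match in categories, the category columns become NULL. Walk through each product:
  - product 1 (Monitor): category_id=4 -> matches Electronics
  - product 2 (Charger): category_id=1 -> matches Kitchen
  - product 3 (Phone): category_id=NULL, no match -> kept with NULL
  - product 4 (Chair): category_id=NULL, no match -> kept with NULL
All 4 rows appear; 2 have NULL category.

SQL:
SELECT a.name, b.name AS category
FROM products a
LEFT JOIN categories b ON a.category_id = b.id

Result:
name    | category   
--------+------------
Monitor | Electronics
Charger | Kitchen    
Phone   | NULL       
Chair   | NULL       


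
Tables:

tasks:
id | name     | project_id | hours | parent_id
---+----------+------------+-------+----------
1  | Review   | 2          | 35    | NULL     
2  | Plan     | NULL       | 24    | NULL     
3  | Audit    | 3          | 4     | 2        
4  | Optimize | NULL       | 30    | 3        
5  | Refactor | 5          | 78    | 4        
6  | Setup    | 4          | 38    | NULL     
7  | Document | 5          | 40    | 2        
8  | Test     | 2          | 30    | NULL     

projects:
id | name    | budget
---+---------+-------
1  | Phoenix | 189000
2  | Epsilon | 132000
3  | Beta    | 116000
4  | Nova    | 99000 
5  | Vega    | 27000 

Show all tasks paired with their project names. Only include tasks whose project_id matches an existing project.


INNER JOIN keeps only tasks rows whose project_id matches an id in projects. Walk through each task:
  - task 1 (Review): project_id=2 -> matches Epsilon
  - task 2 (Plan): project_id=NULL, no match -> dropped
  - task 3 (Audit): project_id=3 -> matches Beta
  - task 4 (Optimize): project_id=NULL, no match -> dropped
  - task 5 (Refactor): project_id=5 -> matches Vega
  - task 6 (Setup): project_id=4 -> matches Nova
  - task 7 (Document): project_id=5 -> matches Vega
  - task 8 (Test): project_id=2 -> matches Epsilon
So 2 of 8 rows are dropped.

SQL:
SELECT a.name, b.name AS project
FROM tasks a
INNER JOIN projects b ON a.project_id = b.id

Result:
name     | project
---------+--------
Review   | Epsilon
Audit    | Beta   
Refactor | Vega   
Setup    | Nova   
Document | Vega   
Test     | Epsilon


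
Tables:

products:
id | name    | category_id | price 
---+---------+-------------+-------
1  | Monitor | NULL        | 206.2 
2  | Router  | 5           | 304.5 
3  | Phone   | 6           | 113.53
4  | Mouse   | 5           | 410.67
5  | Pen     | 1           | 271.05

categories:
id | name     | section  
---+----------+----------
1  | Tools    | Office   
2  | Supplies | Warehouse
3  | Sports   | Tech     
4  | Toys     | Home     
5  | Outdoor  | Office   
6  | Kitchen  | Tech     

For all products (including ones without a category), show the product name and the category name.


LEFT JOIN keeps every row from products (the left table); where category_id has no match in categories, the category columns become NULL. Walk through each product:
  - product 1 (Monitor): category_id=NULL, no match -> kept with NULL
  - product 2 (Router): category_id=5 -> matches Outdoor
  - product 3 (Phone): category_id=6 -> matches Kitchen
  - product 4 (Mouse): category_id=5 -> matches Outdoor
  - product 5 (Pen): category_id=1 -> matches Tools
All 5 rows appear; 1 has NULL category.

SQL:
SELECT a.name, b.name AS category
FROM products a
LEFT JOIN categories b ON a.category_id = b.id

Result:
name    | category
--------+---------
Monitor | NULL    
Router  | Outdoor 
Phone   | Kitchen 
Mouse   | Outdoor 
Pen     | Tools   


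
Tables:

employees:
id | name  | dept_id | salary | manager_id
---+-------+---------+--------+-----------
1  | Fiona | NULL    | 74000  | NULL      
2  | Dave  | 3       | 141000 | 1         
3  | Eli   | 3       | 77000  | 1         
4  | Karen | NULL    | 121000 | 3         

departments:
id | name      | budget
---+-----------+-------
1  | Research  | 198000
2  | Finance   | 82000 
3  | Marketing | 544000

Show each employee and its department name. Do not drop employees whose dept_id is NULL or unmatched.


LEFT JOIN keeps every row from employees (the left table); where dept_id has no match in departments, the department columns become NULL. Walk through each employee:
  - employee 1 (Fiona): dept_id=NULL, no match -> kept with NULL
  - employee 2 (Dave): dept_id=3 -> matches Marketing
  - employee 3 (Eli): dept_id=3 -> matches Marketing
  - employee 4 (Karen): dept_id=NULL, no match -> kept with NULL
All 4 rows appear; 2 have NULL department.

SQL:
SELECT a.name, b.name AS department
FROM employees a
LEFT JOIN departments b ON a.dept_id = b.id

Result:
name  | department
------+-----------
Fiona | NULL      
Dave  | Marketing 
Eli   | Marketing 
Karen | NULL      


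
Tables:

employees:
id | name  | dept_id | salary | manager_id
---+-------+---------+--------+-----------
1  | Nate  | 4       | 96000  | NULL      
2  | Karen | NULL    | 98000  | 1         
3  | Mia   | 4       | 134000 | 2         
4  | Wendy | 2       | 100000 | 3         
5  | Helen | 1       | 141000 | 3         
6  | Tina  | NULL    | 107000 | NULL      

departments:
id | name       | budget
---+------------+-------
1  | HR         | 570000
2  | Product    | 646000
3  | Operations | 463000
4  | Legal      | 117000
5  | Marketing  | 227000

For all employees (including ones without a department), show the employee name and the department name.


LEFT JOIN keeps every row from employees (the left table); where dept_id has no match in departments, the department columns become NULL. Walk through each employee:
  - employee 1 (Nate): dept_id=4 -> matches Legal
  - employee 2 (Karen): dept_id=NULL, no match -> kept with NULL
  - employee 3 (Mia): dept_id=4 -> matches Legal
  - employee 4 (Wendy): dept_id=2 -> matches Product
  - employee 5 (Helen): dept_id=1 -> matches HR
  - employee 6 (Tina): dept_id=NULL, no match -> kept with NULL
All 6 rows appear; 2 have NULL department.

SQL:
SELECT a.name, b.name AS department
FROM employees a
LEFT JOIN departments b ON a.dept_id = b.id

Result:
name  | department
------+-----------
Nate  | Legal     
Karen | NULL      
Mia   | Legal     
Wendy | Product   
Helen | HR        
Tina  | NULL      
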